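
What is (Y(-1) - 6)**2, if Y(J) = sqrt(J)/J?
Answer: (6 + I)**2 ≈ 35.0 + 12.0*I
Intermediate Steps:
Y(J) = 1/sqrt(J)
(Y(-1) - 6)**2 = (1/sqrt(-1) - 6)**2 = (-I - 6)**2 = (-6 - I)**2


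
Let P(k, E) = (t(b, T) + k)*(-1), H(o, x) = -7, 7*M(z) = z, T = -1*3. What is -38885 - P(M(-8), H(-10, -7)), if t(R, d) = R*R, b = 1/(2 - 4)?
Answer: -1088805/28 ≈ -38886.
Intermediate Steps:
T = -3
M(z) = z/7
b = -1/2 (b = 1/(-2) = -1/2 ≈ -0.50000)
t(R, d) = R**2
P(k, E) = -1/4 - k (P(k, E) = ((-1/2)**2 + k)*(-1) = (1/4 + k)*(-1) = -1/4 - k)
-38885 - P(M(-8), H(-10, -7)) = -38885 - (-1/4 - (-8)/7) = -38885 - (-1/4 - 1*(-8/7)) = -38885 - (-1/4 + 8/7) = -38885 - 1*25/28 = -38885 - 25/28 = -1088805/28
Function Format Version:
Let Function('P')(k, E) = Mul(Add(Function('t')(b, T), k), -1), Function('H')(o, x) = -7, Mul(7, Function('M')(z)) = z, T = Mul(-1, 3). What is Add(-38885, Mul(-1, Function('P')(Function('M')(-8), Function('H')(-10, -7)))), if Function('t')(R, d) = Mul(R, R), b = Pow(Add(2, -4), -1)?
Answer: Rational(-1088805, 28) ≈ -38886.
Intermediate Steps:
T = -3
Function('M')(z) = Mul(Rational(1, 7), z)
b = Rational(-1, 2) (b = Pow(-2, -1) = Rational(-1, 2) ≈ -0.50000)
Function('t')(R, d) = Pow(R, 2)
Function('P')(k, E) = Add(Rational(-1, 4), Mul(-1, k)) (Function('P')(k, E) = Mul(Add(Pow(Rational(-1, 2), 2), k), -1) = Mul(Add(Rational(1, 4), k), -1) = Add(Rational(-1, 4), Mul(-1, k)))
Add(-38885, Mul(-1, Function('P')(Function('M')(-8), Function('H')(-10, -7)))) = Add(-38885, Mul(-1, Add(Rational(-1, 4), Mul(-1, Mul(Rational(1, 7), -8))))) = Add(-38885, Mul(-1, Add(Rational(-1, 4), Mul(-1, Rational(-8, 7))))) = Add(-38885, Mul(-1, Add(Rational(-1, 4), Rational(8, 7)))) = Add(-38885, Mul(-1, Rational(25, 28))) = Add(-38885, Rational(-25, 28)) = Rational(-1088805, 28)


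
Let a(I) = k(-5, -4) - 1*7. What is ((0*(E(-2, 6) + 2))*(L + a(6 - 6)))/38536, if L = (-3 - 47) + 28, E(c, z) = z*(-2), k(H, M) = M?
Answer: 0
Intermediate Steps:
E(c, z) = -2*z
L = -22 (L = -50 + 28 = -22)
a(I) = -11 (a(I) = -4 - 1*7 = -4 - 7 = -11)
((0*(E(-2, 6) + 2))*(L + a(6 - 6)))/38536 = ((0*(-2*6 + 2))*(-22 - 11))/38536 = ((0*(-12 + 2))*(-33))*(1/38536) = ((0*(-10))*(-33))*(1/38536) = (0*(-33))*(1/38536) = 0*(1/38536) = 0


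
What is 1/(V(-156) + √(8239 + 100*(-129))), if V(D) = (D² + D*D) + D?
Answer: 48516/2353806917 - I*√4661/2353806917 ≈ 2.0612e-5 - 2.9005e-8*I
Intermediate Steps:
V(D) = D + 2*D² (V(D) = (D² + D²) + D = 2*D² + D = D + 2*D²)
1/(V(-156) + √(8239 + 100*(-129))) = 1/(-156*(1 + 2*(-156)) + √(8239 + 100*(-129))) = 1/(-156*(1 - 312) + √(8239 - 12900)) = 1/(-156*(-311) + √(-4661)) = 1/(48516 + I*√4661)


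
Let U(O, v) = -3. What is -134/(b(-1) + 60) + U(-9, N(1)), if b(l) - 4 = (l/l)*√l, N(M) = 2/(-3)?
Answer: -20867/4097 + 134*I/4097 ≈ -5.0932 + 0.032707*I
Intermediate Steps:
N(M) = -⅔ (N(M) = 2*(-⅓) = -⅔)
b(l) = 4 + √l (b(l) = 4 + (l/l)*√l = 4 + 1*√l = 4 + √l)
-134/(b(-1) + 60) + U(-9, N(1)) = -134/((4 + √(-1)) + 60) - 3 = -134/((4 + I) + 60) - 3 = -134/(64 + I) - 3 = ((64 - I)/4097)*(-134) - 3 = -134*(64 - I)/4097 - 3 = -3 - 134*(64 - I)/4097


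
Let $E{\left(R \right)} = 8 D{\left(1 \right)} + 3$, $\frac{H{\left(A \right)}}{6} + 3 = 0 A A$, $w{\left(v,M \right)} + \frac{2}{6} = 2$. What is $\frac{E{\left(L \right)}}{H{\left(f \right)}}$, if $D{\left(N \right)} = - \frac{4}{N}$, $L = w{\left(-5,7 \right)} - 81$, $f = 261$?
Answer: $\frac{29}{18} \approx 1.6111$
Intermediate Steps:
$w{\left(v,M \right)} = \frac{5}{3}$ ($w{\left(v,M \right)} = - \frac{1}{3} + 2 = \frac{5}{3}$)
$L = - \frac{238}{3}$ ($L = \frac{5}{3} - 81 = - \frac{238}{3} \approx -79.333$)
$H{\left(A \right)} = -18$ ($H{\left(A \right)} = -18 + 6 \cdot 0 A A = -18 + 6 \cdot 0 A = -18 + 6 \cdot 0 = -18 + 0 = -18$)
$E{\left(R \right)} = -29$ ($E{\left(R \right)} = 8 \left(- \frac{4}{1}\right) + 3 = 8 \left(\left(-4\right) 1\right) + 3 = 8 \left(-4\right) + 3 = -32 + 3 = -29$)
$\frac{E{\left(L \right)}}{H{\left(f \right)}} = - \frac{29}{-18} = \left(-29\right) \left(- \frac{1}{18}\right) = \frac{29}{18}$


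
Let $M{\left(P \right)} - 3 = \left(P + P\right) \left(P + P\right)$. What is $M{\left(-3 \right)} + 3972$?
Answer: $4011$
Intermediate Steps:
$M{\left(P \right)} = 3 + 4 P^{2}$ ($M{\left(P \right)} = 3 + \left(P + P\right) \left(P + P\right) = 3 + 2 P 2 P = 3 + 4 P^{2}$)
$M{\left(-3 \right)} + 3972 = \left(3 + 4 \left(-3\right)^{2}\right) + 3972 = \left(3 + 4 \cdot 9\right) + 3972 = \left(3 + 36\right) + 3972 = 39 + 3972 = 4011$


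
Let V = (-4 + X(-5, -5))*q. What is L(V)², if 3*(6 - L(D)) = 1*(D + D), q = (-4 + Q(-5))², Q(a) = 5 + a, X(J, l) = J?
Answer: 10404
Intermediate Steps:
q = 16 (q = (-4 + (5 - 5))² = (-4 + 0)² = (-4)² = 16)
V = -144 (V = (-4 - 5)*16 = -9*16 = -144)
L(D) = 6 - 2*D/3 (L(D) = 6 - (D + D)/3 = 6 - 2*D/3)
L(V)² = (6 - ⅔*(-144))² = (6 + 96)² = 102² = 10404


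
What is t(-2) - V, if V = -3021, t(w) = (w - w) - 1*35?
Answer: 2986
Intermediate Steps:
t(w) = -35 (t(w) = 0 - 35 = -35)
t(-2) - V = -35 - 1*(-3021) = -35 + 3021 = 2986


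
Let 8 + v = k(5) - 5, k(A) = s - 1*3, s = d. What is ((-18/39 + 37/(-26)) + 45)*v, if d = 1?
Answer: -16815/26 ≈ -646.73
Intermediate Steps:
s = 1
k(A) = -2 (k(A) = 1 - 1*3 = 1 - 3 = -2)
v = -15 (v = -8 + (-2 - 5) = -8 - 7 = -15)
((-18/39 + 37/(-26)) + 45)*v = ((-18/39 + 37/(-26)) + 45)*(-15) = ((-18*1/39 + 37*(-1/26)) + 45)*(-15) = ((-6/13 - 37/26) + 45)*(-15) = (-49/26 + 45)*(-15) = (1121/26)*(-15) = -16815/26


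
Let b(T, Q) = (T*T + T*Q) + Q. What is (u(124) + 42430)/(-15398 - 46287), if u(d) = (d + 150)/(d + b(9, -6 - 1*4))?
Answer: -4455424/6476925 ≈ -0.68789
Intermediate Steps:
b(T, Q) = Q + T² + Q*T (b(T, Q) = (T² + Q*T) + Q = Q + T² + Q*T)
u(d) = (150 + d)/(-19 + d) (u(d) = (d + 150)/(d + ((-6 - 1*4) + 9² + (-6 - 1*4)*9)) = (150 + d)/(d + ((-6 - 4) + 81 + (-6 - 4)*9)) = (150 + d)/(d + (-10 + 81 - 10*9)) = (150 + d)/(d + (-10 + 81 - 90)) = (150 + d)/(d - 19) = (150 + d)/(-19 + d))
(u(124) + 42430)/(-15398 - 46287) = ((150 + 124)/(-19 + 124) + 42430)/(-15398 - 46287) = (274/105 + 42430)/(-61685) = ((1/105)*274 + 42430)*(-1/61685) = (274/105 + 42430)*(-1/61685) = (4455424/105)*(-1/61685) = -4455424/6476925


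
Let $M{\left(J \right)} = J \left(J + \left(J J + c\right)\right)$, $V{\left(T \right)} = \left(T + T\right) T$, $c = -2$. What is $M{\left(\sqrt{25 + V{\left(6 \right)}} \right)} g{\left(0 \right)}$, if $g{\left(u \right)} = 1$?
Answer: $97 + 95 \sqrt{97} \approx 1032.6$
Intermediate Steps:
$V{\left(T \right)} = 2 T^{2}$ ($V{\left(T \right)} = 2 T T = 2 T^{2}$)
$M{\left(J \right)} = J \left(-2 + J + J^{2}\right)$ ($M{\left(J \right)} = J \left(J + \left(J J - 2\right)\right) = J \left(J + \left(J^{2} - 2\right)\right) = J \left(J + \left(-2 + J^{2}\right)\right) = J \left(-2 + J + J^{2}\right)$)
$M{\left(\sqrt{25 + V{\left(6 \right)}} \right)} g{\left(0 \right)} = \sqrt{25 + 2 \cdot 6^{2}} \left(-2 + \sqrt{25 + 2 \cdot 6^{2}} + \left(\sqrt{25 + 2 \cdot 6^{2}}\right)^{2}\right) 1 = \sqrt{25 + 2 \cdot 36} \left(-2 + \sqrt{25 + 2 \cdot 36} + \left(\sqrt{25 + 2 \cdot 36}\right)^{2}\right) 1 = \sqrt{25 + 72} \left(-2 + \sqrt{25 + 72} + \left(\sqrt{25 + 72}\right)^{2}\right) 1 = \sqrt{97} \left(-2 + \sqrt{97} + \left(\sqrt{97}\right)^{2}\right) 1 = \sqrt{97} \left(-2 + \sqrt{97} + 97\right) 1 = \sqrt{97} \left(95 + \sqrt{97}\right) 1 = \sqrt{97} \left(95 + \sqrt{97}\right)$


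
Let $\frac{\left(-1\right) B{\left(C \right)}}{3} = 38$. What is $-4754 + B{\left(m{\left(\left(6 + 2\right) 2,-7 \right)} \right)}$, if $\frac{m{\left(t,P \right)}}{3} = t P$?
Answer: $-4868$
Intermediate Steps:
$m{\left(t,P \right)} = 3 P t$ ($m{\left(t,P \right)} = 3 t P = 3 P t$)
$B{\left(C \right)} = -114$ ($B{\left(C \right)} = \left(-3\right) 38 = -114$)
$-4754 + B{\left(m{\left(\left(6 + 2\right) 2,-7 \right)} \right)} = -4754 - 114 = -4868$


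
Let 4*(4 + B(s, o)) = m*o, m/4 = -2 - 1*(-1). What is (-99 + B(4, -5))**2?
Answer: 9604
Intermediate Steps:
m = -4 (m = 4*(-2 - 1*(-1)) = 4*(-2 + 1) = 4*(-1) = -4)
B(s, o) = -4 - o (B(s, o) = -4 + (-4*o)/4 = -4 - o)
(-99 + B(4, -5))**2 = (-99 + (-4 - 1*(-5)))**2 = (-99 + (-4 + 5))**2 = (-99 + 1)**2 = (-98)**2 = 9604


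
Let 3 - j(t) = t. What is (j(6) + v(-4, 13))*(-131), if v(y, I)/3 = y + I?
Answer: -3144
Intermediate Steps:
j(t) = 3 - t
v(y, I) = 3*I + 3*y (v(y, I) = 3*(y + I) = 3*(I + y) = 3*I + 3*y)
(j(6) + v(-4, 13))*(-131) = ((3 - 1*6) + (3*13 + 3*(-4)))*(-131) = ((3 - 6) + (39 - 12))*(-131) = (-3 + 27)*(-131) = 24*(-131) = -3144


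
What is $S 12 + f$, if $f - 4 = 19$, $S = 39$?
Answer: $491$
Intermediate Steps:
$f = 23$ ($f = 4 + 19 = 23$)
$S 12 + f = 39 \cdot 12 + 23 = 468 + 23 = 491$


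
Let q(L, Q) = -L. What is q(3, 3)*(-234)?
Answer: 702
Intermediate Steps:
q(3, 3)*(-234) = -1*3*(-234) = -3*(-234) = 702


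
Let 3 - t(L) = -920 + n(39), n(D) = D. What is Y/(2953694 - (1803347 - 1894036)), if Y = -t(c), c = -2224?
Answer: -884/3044383 ≈ -0.00029037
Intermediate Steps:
t(L) = 884 (t(L) = 3 - (-920 + 39) = 3 - 1*(-881) = 3 + 881 = 884)
Y = -884 (Y = -1*884 = -884)
Y/(2953694 - (1803347 - 1894036)) = -884/(2953694 - (1803347 - 1894036)) = -884/(2953694 - 1*(-90689)) = -884/(2953694 + 90689) = -884/3044383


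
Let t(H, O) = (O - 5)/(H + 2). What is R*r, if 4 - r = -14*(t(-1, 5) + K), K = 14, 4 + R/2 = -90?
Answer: -37600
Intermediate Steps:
R = -188 (R = -8 + 2*(-90) = -8 - 180 = -188)
t(H, O) = (-5 + O)/(2 + H)
r = 200 (r = 4 - (-14)*((-5 + 5)/(2 - 1) + 14) = 4 - (-14)*(0/1 + 14) = 4 - (-14)*(1*0 + 14) = 4 - (-14)*(0 + 14) = 4 - (-14)*14 = 4 - 1*(-196) = 4 + 196 = 200)
R*r = -188*200 = -37600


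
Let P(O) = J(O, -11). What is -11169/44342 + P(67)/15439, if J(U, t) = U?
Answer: -169467277/684596138 ≈ -0.24754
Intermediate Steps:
P(O) = O
-11169/44342 + P(67)/15439 = -11169/44342 + 67/15439 = -169467277/684596138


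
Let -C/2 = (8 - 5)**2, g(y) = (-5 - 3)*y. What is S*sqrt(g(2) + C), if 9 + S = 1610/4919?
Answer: -42661*I*sqrt(34)/4919 ≈ -50.57*I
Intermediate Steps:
g(y) = -8*y
C = -18 (C = -2*(8 - 5)**2 = -2*3**2 = -2*9 = -18)
S = -42661/4919 (S = -9 + 1610/4919 = -42661/4919 ≈ -8.6727)
S*sqrt(g(2) + C) = -42661*sqrt(-8*2 - 18)/4919 = -42661*sqrt(-16 - 18)/4919 = -42661*I*sqrt(34)/4919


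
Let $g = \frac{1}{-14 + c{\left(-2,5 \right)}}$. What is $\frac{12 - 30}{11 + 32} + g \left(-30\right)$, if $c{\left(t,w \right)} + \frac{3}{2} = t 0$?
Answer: $\frac{2022}{1333} \approx 1.5169$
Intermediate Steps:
$c{\left(t,w \right)} = - \frac{3}{2}$ ($c{\left(t,w \right)} = - \frac{3}{2} + t 0 = - \frac{3}{2} + 0 = - \frac{3}{2}$)
$g = - \frac{2}{31}$ ($g = \frac{1}{-14 - \frac{3}{2}} = \frac{1}{- \frac{31}{2}} = - \frac{2}{31} \approx -0.064516$)
$\frac{12 - 30}{11 + 32} + g \left(-30\right) = \frac{12 - 30}{11 + 32} - - \frac{60}{31} = - \frac{18}{43} + \frac{60}{31} = \frac{2022}{1333}$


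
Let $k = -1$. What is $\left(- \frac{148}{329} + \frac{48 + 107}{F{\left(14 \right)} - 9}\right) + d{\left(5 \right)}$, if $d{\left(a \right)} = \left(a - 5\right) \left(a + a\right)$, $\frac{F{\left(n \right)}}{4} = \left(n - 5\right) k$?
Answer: $- \frac{11531}{2961} \approx -3.8943$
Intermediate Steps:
$F{\left(n \right)} = 20 - 4 n$ ($F{\left(n \right)} = 4 \left(n - 5\right) \left(-1\right) = 4 \left(-5 + n\right) \left(-1\right) = 4 \left(5 - n\right) = 20 - 4 n$)
$d{\left(a \right)} = 2 a \left(-5 + a\right)$ ($d{\left(a \right)} = \left(-5 + a\right) 2 a = 2 a \left(-5 + a\right)$)
$\left(- \frac{148}{329} + \frac{48 + 107}{F{\left(14 \right)} - 9}\right) + d{\left(5 \right)} = \left(- \frac{148}{329} + \frac{48 + 107}{\left(20 - 56\right) - 9}\right) + 2 \cdot 5 \left(-5 + 5\right) = \left(\left(-148\right) \frac{1}{329} + \frac{155}{\left(20 - 56\right) - 9}\right) + 2 \cdot 5 \cdot 0 = \left(- \frac{148}{329} + \frac{155}{-36 - 9}\right) + 0 = \left(- \frac{148}{329} + \frac{155}{-45}\right) + 0 = \left(- \frac{148}{329} + 155 \left(- \frac{1}{45}\right)\right) + 0 = \left(- \frac{148}{329} - \frac{31}{9}\right) + 0 = - \frac{11531}{2961} + 0 = - \frac{11531}{2961}$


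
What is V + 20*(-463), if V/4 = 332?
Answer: -7932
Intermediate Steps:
V = 1328 (V = 4*332 = 1328)
V + 20*(-463) = 1328 + 20*(-463) = 1328 - 9260 = -7932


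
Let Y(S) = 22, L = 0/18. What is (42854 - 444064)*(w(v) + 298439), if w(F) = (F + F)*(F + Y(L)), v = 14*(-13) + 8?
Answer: -140959115350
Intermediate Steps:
L = 0 (L = 0*(1/18) = 0)
v = -174 (v = -182 + 8 = -174)
w(F) = 2*F*(22 + F) (w(F) = (F + F)*(F + 22) = (2*F)*(22 + F) = 2*F*(22 + F))
(42854 - 444064)*(w(v) + 298439) = (42854 - 444064)*(2*(-174)*(22 - 174) + 298439) = -401210*(2*(-174)*(-152) + 298439) = -401210*(52896 + 298439) = -401210*351335 = -140959115350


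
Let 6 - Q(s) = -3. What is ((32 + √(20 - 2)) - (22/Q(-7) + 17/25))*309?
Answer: 669191/75 + 927*√2 ≈ 10234.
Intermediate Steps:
Q(s) = 9 (Q(s) = 6 - 1*(-3) = 6 + 3 = 9)
((32 + √(20 - 2)) - (22/Q(-7) + 17/25))*309 = ((32 + √(20 - 2)) - (22/9 + 17/25))*309 = ((32 + √18) - (22*(⅑) + 17*(1/25)))*309 = ((32 + 3*√2) - (22/9 + 17/25))*309 = ((32 + 3*√2) - 1*703/225)*309 = ((32 + 3*√2) - 703/225)*309 = (6497/225 + 3*√2)*309 = 669191/75 + 927*√2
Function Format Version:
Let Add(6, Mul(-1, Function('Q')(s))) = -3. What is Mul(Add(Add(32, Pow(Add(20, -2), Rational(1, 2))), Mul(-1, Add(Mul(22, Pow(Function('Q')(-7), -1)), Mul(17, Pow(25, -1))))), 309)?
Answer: Add(Rational(669191, 75), Mul(927, Pow(2, Rational(1, 2)))) ≈ 10234.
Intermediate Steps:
Function('Q')(s) = 9 (Function('Q')(s) = Add(6, Mul(-1, -3)) = Add(6, 3) = 9)
Mul(Add(Add(32, Pow(Add(20, -2), Rational(1, 2))), Mul(-1, Add(Mul(22, Pow(Function('Q')(-7), -1)), Mul(17, Pow(25, -1))))), 309) = Mul(Add(Add(32, Pow(Add(20, -2), Rational(1, 2))), Mul(-1, Add(Mul(22, Pow(9, -1)), Mul(17, Pow(25, -1))))), 309) = Mul(Add(Add(32, Pow(18, Rational(1, 2))), Mul(-1, Add(Mul(22, Rational(1, 9)), Mul(17, Rational(1, 25))))), 309) = Mul(Add(Add(32, Mul(3, Pow(2, Rational(1, 2)))), Mul(-1, Add(Rational(22, 9), Rational(17, 25)))), 309) = Mul(Add(Add(32, Mul(3, Pow(2, Rational(1, 2)))), Mul(-1, Rational(703, 225))), 309) = Mul(Add(Add(32, Mul(3, Pow(2, Rational(1, 2)))), Rational(-703, 225)), 309) = Mul(Add(Rational(6497, 225), Mul(3, Pow(2, Rational(1, 2)))), 309) = Add(Rational(669191, 75), Mul(927, Pow(2, Rational(1, 2))))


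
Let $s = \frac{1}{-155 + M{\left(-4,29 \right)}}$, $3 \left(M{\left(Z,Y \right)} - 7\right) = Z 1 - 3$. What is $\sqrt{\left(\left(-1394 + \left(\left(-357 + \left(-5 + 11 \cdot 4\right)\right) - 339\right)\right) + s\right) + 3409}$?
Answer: $\frac{\sqrt{276217205}}{451} \approx 36.851$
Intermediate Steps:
$M{\left(Z,Y \right)} = 6 + \frac{Z}{3}$ ($M{\left(Z,Y \right)} = 7 + \frac{Z 1 - 3}{3} = 7 + \frac{Z - 3}{3} = 7 + \frac{-3 + Z}{3} = 7 + \left(-1 + \frac{Z}{3}\right) = 6 + \frac{Z}{3}$)
$s = - \frac{3}{451}$ ($s = \frac{1}{-155 + \left(6 + \frac{1}{3} \left(-4\right)\right)} = \frac{1}{-155 + \left(6 - \frac{4}{3}\right)} = \frac{1}{-155 + \frac{14}{3}} = \frac{1}{- \frac{451}{3}} = - \frac{3}{451} \approx -0.0066519$)
$\sqrt{\left(\left(-1394 + \left(\left(-357 + \left(-5 + 11 \cdot 4\right)\right) - 339\right)\right) + s\right) + 3409} = \sqrt{\left(\left(-1394 + \left(\left(-357 + \left(-5 + 11 \cdot 4\right)\right) - 339\right)\right) - \frac{3}{451}\right) + 3409} = \sqrt{\left(\left(-1394 + \left(\left(-357 + \left(-5 + 44\right)\right) - 339\right)\right) - \frac{3}{451}\right) + 3409} = \sqrt{\left(\left(-1394 + \left(\left(-357 + 39\right) - 339\right)\right) - \frac{3}{451}\right) + 3409} = \sqrt{\left(\left(-1394 - 657\right) - \frac{3}{451}\right) + 3409} = \sqrt{\left(-2051 - \frac{3}{451}\right) + 3409} = \sqrt{- \frac{925004}{451} + 3409} = \sqrt{\frac{612455}{451}} = \frac{\sqrt{276217205}}{451}$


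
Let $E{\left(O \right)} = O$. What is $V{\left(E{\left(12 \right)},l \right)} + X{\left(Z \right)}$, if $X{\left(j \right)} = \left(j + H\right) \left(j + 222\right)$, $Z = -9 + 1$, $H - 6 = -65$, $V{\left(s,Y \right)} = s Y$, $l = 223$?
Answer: $-11662$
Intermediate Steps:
$V{\left(s,Y \right)} = Y s$
$H = -59$ ($H = 6 - 65 = -59$)
$Z = -8$
$X{\left(j \right)} = \left(-59 + j\right) \left(222 + j\right)$ ($X{\left(j \right)} = \left(j - 59\right) \left(j + 222\right) = \left(-59 + j\right) \left(222 + j\right)$)
$V{\left(E{\left(12 \right)},l \right)} + X{\left(Z \right)} = 223 \cdot 12 + \left(-13098 + \left(-8\right)^{2} + 163 \left(-8\right)\right) = 2676 - 14338 = -11662$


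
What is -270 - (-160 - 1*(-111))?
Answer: -221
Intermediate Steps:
-270 - (-160 - 1*(-111)) = -270 - (-160 + 111) = -270 - 1*(-49) = -270 + 49 = -221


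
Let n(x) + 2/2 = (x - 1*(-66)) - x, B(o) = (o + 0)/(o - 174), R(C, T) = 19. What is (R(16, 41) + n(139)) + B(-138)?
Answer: 4391/52 ≈ 84.442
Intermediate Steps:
B(o) = o/(-174 + o)
n(x) = 65 (n(x) = -1 + ((x - 1*(-66)) - x) = -1 + ((x + 66) - x) = -1 + ((66 + x) - x) = -1 + 66 = 65)
(R(16, 41) + n(139)) + B(-138) = (19 + 65) - 138/(-174 - 138) = 84 - 138/(-312) = 84 - 138*(-1/312) = 84 + 23/52 = 4391/52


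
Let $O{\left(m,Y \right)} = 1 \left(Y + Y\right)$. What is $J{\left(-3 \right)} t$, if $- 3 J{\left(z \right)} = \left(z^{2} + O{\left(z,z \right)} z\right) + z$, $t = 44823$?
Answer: $-358584$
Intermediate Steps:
$O{\left(m,Y \right)} = 2 Y$ ($O{\left(m,Y \right)} = 1 \cdot 2 Y = 2 Y$)
$J{\left(z \right)} = - z^{2} - \frac{z}{3}$ ($J{\left(z \right)} = - \frac{\left(z^{2} + 2 z z\right) + z}{3} = - \frac{\left(z^{2} + 2 z^{2}\right) + z}{3} = - \frac{3 z^{2} + z}{3} = - \frac{z + 3 z^{2}}{3} = - z^{2} - \frac{z}{3}$)
$J{\left(-3 \right)} t = \left(-1\right) \left(-3\right) \left(\frac{1}{3} - 3\right) 44823 = \left(-1\right) \left(-3\right) \left(- \frac{8}{3}\right) 44823 = \left(-8\right) 44823 = -358584$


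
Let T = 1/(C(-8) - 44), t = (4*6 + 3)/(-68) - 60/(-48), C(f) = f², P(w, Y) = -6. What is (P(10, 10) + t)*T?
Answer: -35/136 ≈ -0.25735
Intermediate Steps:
t = 29/34 (t = (24 + 3)*(-1/68) - 60*(-1/48) = 27*(-1/68) + 5/4 = -27/68 + 5/4 = 29/34 ≈ 0.85294)
T = 1/20 (T = 1/((-8)² - 44) = 1/(64 - 44) = 1/20 ≈ 0.050000)
(P(10, 10) + t)*T = (-6 + 29/34)*(1/20) = -175/34*1/20 = -35/136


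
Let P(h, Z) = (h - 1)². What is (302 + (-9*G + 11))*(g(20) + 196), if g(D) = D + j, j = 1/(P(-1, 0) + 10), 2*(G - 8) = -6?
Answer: 405350/7 ≈ 57907.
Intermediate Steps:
G = 5 (G = 8 + (½)*(-6) = 8 - 3 = 5)
P(h, Z) = (-1 + h)²
j = 1/14 (j = 1/((-1 - 1)² + 10) = 1/((-2)² + 10) = 1/(4 + 10) = 1/14 ≈ 0.071429)
g(D) = 1/14 + D (g(D) = D + 1/14 = 1/14 + D)
(302 + (-9*G + 11))*(g(20) + 196) = (302 + (-9*5 + 11))*((1/14 + 20) + 196) = (302 + (-45 + 11))*(281/14 + 196) = (302 - 34)*(3025/14) = 268*(3025/14) = 405350/7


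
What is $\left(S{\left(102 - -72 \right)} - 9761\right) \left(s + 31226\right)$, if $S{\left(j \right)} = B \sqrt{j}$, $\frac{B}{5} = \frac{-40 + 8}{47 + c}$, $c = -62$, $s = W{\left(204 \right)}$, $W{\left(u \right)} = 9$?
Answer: $-304884835 + \frac{999520 \sqrt{174}}{3} \approx -3.0049 \cdot 10^{8}$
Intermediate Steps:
$s = 9$
$B = \frac{32}{3}$ ($B = 5 \frac{-40 + 8}{47 - 62} = 5 \left(- \frac{32}{-15}\right) = 5 \left(\left(-32\right) \left(- \frac{1}{15}\right)\right) = 5 \cdot \frac{32}{15} = \frac{32}{3} \approx 10.667$)
$S{\left(j \right)} = \frac{32 \sqrt{j}}{3}$
$\left(S{\left(102 - -72 \right)} - 9761\right) \left(s + 31226\right) = \left(\frac{32 \sqrt{102 - -72}}{3} - 9761\right) \left(9 + 31226\right) = \left(\frac{32 \sqrt{102 + 72}}{3} - 9761\right) 31235 = \left(\frac{32 \sqrt{174}}{3} - 9761\right) 31235 = \left(-9761 + \frac{32 \sqrt{174}}{3}\right) 31235 = -304884835 + \frac{999520 \sqrt{174}}{3}$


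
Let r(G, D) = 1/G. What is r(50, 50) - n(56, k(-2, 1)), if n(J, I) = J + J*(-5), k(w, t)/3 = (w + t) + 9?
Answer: 11201/50 ≈ 224.02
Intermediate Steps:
k(w, t) = 27 + 3*t + 3*w (k(w, t) = 3*((w + t) + 9) = 3*((t + w) + 9) = 3*(9 + t + w) = 27 + 3*t + 3*w)
n(J, I) = -4*J (n(J, I) = J - 5*J = -4*J)
r(50, 50) - n(56, k(-2, 1)) = 1/50 - (-4)*56 = 1/50 - 1*(-224) = 1/50 + 224 = 11201/50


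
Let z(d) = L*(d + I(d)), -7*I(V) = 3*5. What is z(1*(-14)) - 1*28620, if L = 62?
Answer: -207346/7 ≈ -29621.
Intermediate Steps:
I(V) = -15/7 (I(V) = -3*5/7 = -⅐*15 = -15/7)
z(d) = -930/7 + 62*d (z(d) = 62*(d - 15/7) = 62*(-15/7 + d) = -930/7 + 62*d)
z(1*(-14)) - 1*28620 = (-930/7 + 62*(1*(-14))) - 1*28620 = (-930/7 + 62*(-14)) - 28620 = (-930/7 - 868) - 28620 = -7006/7 - 28620 = -207346/7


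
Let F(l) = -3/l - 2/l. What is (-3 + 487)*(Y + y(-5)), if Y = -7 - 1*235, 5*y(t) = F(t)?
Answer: -585156/5 ≈ -1.1703e+5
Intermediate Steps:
F(l) = -5/l
y(t) = -1/t (y(t) = (-5/t)/5 = -1/t)
Y = -242 (Y = -7 - 235 = -242)
(-3 + 487)*(Y + y(-5)) = (-3 + 487)*(-242 - 1/(-5)) = 484*(-242 - 1*(-⅕)) = 484*(-242 + ⅕) = 484*(-1209/5) = -585156/5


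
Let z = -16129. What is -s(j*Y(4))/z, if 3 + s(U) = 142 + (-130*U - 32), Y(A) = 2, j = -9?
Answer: 2447/16129 ≈ 0.15171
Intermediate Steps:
s(U) = 107 - 130*U (s(U) = -3 + (142 + (-130*U - 32)) = -3 + (142 + (-32 - 130*U)) = -3 + (110 - 130*U) = 107 - 130*U)
-s(j*Y(4))/z = -(107 - (-1170)*2)/(-16129) = -(107 - 130*(-18))*(-1)/16129 = -(107 + 2340)*(-1)/16129 = -2447*(-1)/16129 = -1*(-2447/16129) = 2447/16129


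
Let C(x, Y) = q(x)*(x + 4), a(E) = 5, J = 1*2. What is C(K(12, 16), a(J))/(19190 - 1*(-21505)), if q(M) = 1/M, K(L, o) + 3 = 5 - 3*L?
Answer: 1/46121 ≈ 2.1682e-5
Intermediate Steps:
K(L, o) = 2 - 3*L (K(L, o) = -3 + (5 - 3*L) = 2 - 3*L)
J = 2
C(x, Y) = (4 + x)/x (C(x, Y) = (x + 4)/x = (4 + x)/x)
C(K(12, 16), a(J))/(19190 - 1*(-21505)) = ((4 + (2 - 3*12))/(2 - 3*12))/(19190 - 1*(-21505)) = ((4 + (2 - 36))/(2 - 36))/(19190 + 21505) = ((4 - 34)/(-34))/40695 = -1/34*(-30)*(1/40695) = (15/17)*(1/40695) = 1/46121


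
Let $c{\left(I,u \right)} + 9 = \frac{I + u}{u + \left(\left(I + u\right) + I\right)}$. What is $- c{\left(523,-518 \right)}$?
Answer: $\frac{17}{2} \approx 8.5$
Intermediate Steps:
$c{\left(I,u \right)} = -9 + \frac{I + u}{2 I + 2 u}$ ($c{\left(I,u \right)} = -9 + \frac{I + u}{u + \left(\left(I + u\right) + I\right)} = -9 + \frac{I + u}{u + \left(u + 2 I\right)} = -9 + \frac{I + u}{2 I + 2 u}$)
$- c{\left(523,-518 \right)} = \left(-1\right) \left(- \frac{17}{2}\right) = \frac{17}{2}$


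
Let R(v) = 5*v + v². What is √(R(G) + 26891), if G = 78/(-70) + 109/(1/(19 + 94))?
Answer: √185917651411/35 ≈ 12319.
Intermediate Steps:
G = 431056/35 (G = 78*(-1/70) + 109/(1/113) = -39/35 + 109/(1/113) = -39/35 + 109*113 = -39/35 + 12317 = 431056/35 ≈ 12316.)
R(v) = v² + 5*v
√(R(G) + 26891) = √(431056*(5 + 431056/35)/35 + 26891) = √((431056/35)*(431231/35) + 26891) = √(185884709936/1225 + 26891) = √(185917651411/1225) = √185917651411/35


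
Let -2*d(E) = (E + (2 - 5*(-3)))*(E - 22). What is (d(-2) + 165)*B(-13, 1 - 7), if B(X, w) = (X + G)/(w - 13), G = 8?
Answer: 1725/19 ≈ 90.789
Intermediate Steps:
B(X, w) = (8 + X)/(-13 + w) (B(X, w) = (X + 8)/(w - 13) = (8 + X)/(-13 + w))
d(E) = -(-22 + E)*(17 + E)/2 (d(E) = -(E + (2 - 5*(-3)))*(E - 22)/2 = -(E + (2 + 15))*(-22 + E)/2 = -(E + 17)*(-22 + E)/2 = -(17 + E)*(-22 + E)/2 = -(-22 + E)*(17 + E)/2)
(d(-2) + 165)*B(-13, 1 - 7) = ((187 - ½*(-2)² + (5/2)*(-2)) + 165)*((8 - 13)/(-13 + (1 - 7))) = ((187 - ½*4 - 5) + 165)*(-5/(-13 - 6)) = ((187 - 2 - 5) + 165)*(-5/(-19)) = (180 + 165)*(-1/19*(-5)) = 345*(5/19) = 1725/19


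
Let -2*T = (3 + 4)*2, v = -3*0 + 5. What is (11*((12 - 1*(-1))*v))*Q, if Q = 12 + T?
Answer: 3575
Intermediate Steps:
v = 5 (v = 0 + 5 = 5)
T = -7 (T = -(3 + 4)*2/2 = -7*2/2 = -1/2*14 = -7)
Q = 5 (Q = 12 - 7 = 5)
(11*((12 - 1*(-1))*v))*Q = (11*((12 - 1*(-1))*5))*5 = (11*((12 + 1)*5))*5 = (11*(13*5))*5 = (11*65)*5 = 715*5 = 3575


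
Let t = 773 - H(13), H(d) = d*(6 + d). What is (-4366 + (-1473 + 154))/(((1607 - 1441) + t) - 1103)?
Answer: 1895/137 ≈ 13.832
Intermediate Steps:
t = 526 (t = 773 - 13*(6 + 13) = 773 - 13*19 = 773 - 1*247 = 773 - 247 = 526)
(-4366 + (-1473 + 154))/(((1607 - 1441) + t) - 1103) = (-4366 + (-1473 + 154))/(((1607 - 1441) + 526) - 1103) = (-4366 - 1319)/((166 + 526) - 1103) = -5685/(692 - 1103) = -5685/(-411) = -5685*(-1/411) = 1895/137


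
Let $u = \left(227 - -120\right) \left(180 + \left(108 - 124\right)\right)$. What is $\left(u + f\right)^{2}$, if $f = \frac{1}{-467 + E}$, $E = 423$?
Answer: $\frac{6269770610401}{1936} \approx 3.2385 \cdot 10^{9}$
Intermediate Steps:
$u = 56908$ ($u = \left(227 + 120\right) \left(180 + \left(108 - 124\right)\right) = 347 \left(180 - 16\right) = 347 \cdot 164 = 56908$)
$f = - \frac{1}{44}$ ($f = \frac{1}{-467 + 423} = \frac{1}{-44} = - \frac{1}{44} \approx -0.022727$)
$\left(u + f\right)^{2} = \left(56908 - \frac{1}{44}\right)^{2} = \left(\frac{2503951}{44}\right)^{2} = \frac{6269770610401}{1936}$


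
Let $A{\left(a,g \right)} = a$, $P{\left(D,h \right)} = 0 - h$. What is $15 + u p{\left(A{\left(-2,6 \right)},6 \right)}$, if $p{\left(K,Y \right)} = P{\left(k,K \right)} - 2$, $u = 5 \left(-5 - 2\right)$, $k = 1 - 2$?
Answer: $15$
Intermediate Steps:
$k = -1$ ($k = 1 - 2 = -1$)
$P{\left(D,h \right)} = - h$
$u = -35$ ($u = 5 \left(-7\right) = -35$)
$p{\left(K,Y \right)} = -2 - K$ ($p{\left(K,Y \right)} = - K - 2 = -2 - K$)
$15 + u p{\left(A{\left(-2,6 \right)},6 \right)} = 15 - 35 \left(-2 - -2\right) = 15 - 35 \left(-2 + 2\right) = 15 - 0 = 15 + 0 = 15$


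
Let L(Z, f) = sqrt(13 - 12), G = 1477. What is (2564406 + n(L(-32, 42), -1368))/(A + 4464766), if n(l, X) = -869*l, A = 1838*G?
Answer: 134923/377868 ≈ 0.35706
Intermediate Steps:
A = 2714726 (A = 1838*1477 = 2714726)
L(Z, f) = 1 (L(Z, f) = sqrt(1) = 1)
(2564406 + n(L(-32, 42), -1368))/(A + 4464766) = (2564406 - 869*1)/(2714726 + 4464766) = (2564406 - 869)/7179492 = 2563537*(1/7179492) = 134923/377868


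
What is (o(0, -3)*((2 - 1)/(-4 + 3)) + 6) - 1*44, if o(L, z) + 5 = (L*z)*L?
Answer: -33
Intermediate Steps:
o(L, z) = -5 + z*L**2 (o(L, z) = -5 + (L*z)*L = -5 + z*L**2)
(o(0, -3)*((2 - 1)/(-4 + 3)) + 6) - 1*44 = ((-5 - 3*0**2)*((2 - 1)/(-4 + 3)) + 6) - 1*44 = ((-5 - 3*0)*(1/(-1)) + 6) - 44 = ((-5 + 0)*(1*(-1)) + 6) - 44 = (-5*(-1) + 6) - 44 = (5 + 6) - 44 = 11 - 44 = -33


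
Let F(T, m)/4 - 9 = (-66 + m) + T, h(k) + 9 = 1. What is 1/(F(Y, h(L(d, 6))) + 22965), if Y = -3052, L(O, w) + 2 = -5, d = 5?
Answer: 1/10497 ≈ 9.5265e-5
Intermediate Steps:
L(O, w) = -7 (L(O, w) = -2 - 5 = -7)
h(k) = -8 (h(k) = -9 + 1 = -8)
F(T, m) = -228 + 4*T + 4*m (F(T, m) = 36 + 4*((-66 + m) + T) = 36 + 4*(-66 + T + m) = 36 + (-264 + 4*T + 4*m) = -228 + 4*T + 4*m)
1/(F(Y, h(L(d, 6))) + 22965) = 1/((-228 + 4*(-3052) + 4*(-8)) + 22965) = 1/((-228 - 12208 - 32) + 22965) = 1/(-12468 + 22965) = 1/10497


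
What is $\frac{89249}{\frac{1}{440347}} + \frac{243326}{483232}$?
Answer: $\frac{9495636712356911}{241616} \approx 3.93 \cdot 10^{10}$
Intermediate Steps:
$\frac{89249}{\frac{1}{440347}} + \frac{243326}{483232} = 89249 \frac{1}{\frac{1}{440347}} + 243326 \cdot \frac{1}{483232} = 89249 \cdot 440347 + \frac{121663}{241616} = 39300529403 + \frac{121663}{241616} = \frac{9495636712356911}{241616}$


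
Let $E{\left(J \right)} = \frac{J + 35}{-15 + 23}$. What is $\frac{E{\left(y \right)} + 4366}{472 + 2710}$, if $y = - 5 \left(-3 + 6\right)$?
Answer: $\frac{8737}{6364} \approx 1.3729$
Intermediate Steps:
$y = -15$ ($y = \left(-5\right) 3 = -15$)
$E{\left(J \right)} = \frac{35}{8} + \frac{J}{8}$ ($E{\left(J \right)} = \frac{35 + J}{8} = \left(35 + J\right) \frac{1}{8} = \frac{35}{8} + \frac{J}{8}$)
$\frac{E{\left(y \right)} + 4366}{472 + 2710} = \frac{\left(\frac{35}{8} + \frac{1}{8} \left(-15\right)\right) + 4366}{472 + 2710} = \frac{\left(\frac{35}{8} - \frac{15}{8}\right) + 4366}{3182} = \left(\frac{5}{2} + 4366\right) \frac{1}{3182} = \frac{8737}{2} \cdot \frac{1}{3182} = \frac{8737}{6364}$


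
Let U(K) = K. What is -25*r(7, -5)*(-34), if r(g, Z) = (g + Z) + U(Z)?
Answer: -2550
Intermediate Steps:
r(g, Z) = g + 2*Z (r(g, Z) = (g + Z) + Z = (Z + g) + Z = g + 2*Z)
-25*r(7, -5)*(-34) = -25*(7 + 2*(-5))*(-34) = -25*(7 - 10)*(-34) = -25*(-3)*(-34) = 75*(-34) = -2550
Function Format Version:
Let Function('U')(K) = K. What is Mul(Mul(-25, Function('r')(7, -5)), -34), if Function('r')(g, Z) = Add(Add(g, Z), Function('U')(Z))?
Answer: -2550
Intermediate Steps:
Function('r')(g, Z) = Add(g, Mul(2, Z)) (Function('r')(g, Z) = Add(Add(g, Z), Z) = Add(Add(Z, g), Z) = Add(g, Mul(2, Z)))
Mul(Mul(-25, Function('r')(7, -5)), -34) = Mul(Mul(-25, Add(7, Mul(2, -5))), -34) = Mul(Mul(-25, Add(7, -10)), -34) = Mul(Mul(-25, -3), -34) = Mul(75, -34) = -2550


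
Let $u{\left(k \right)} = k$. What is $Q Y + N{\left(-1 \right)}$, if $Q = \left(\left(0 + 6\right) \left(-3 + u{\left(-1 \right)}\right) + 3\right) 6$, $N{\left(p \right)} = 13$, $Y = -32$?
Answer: $4045$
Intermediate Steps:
$Q = -126$ ($Q = \left(\left(0 + 6\right) \left(-3 - 1\right) + 3\right) 6 = \left(6 \left(-4\right) + 3\right) 6 = \left(-24 + 3\right) 6 = \left(-21\right) 6 = -126$)
$Q Y + N{\left(-1 \right)} = \left(-126\right) \left(-32\right) + 13 = 4032 + 13 = 4045$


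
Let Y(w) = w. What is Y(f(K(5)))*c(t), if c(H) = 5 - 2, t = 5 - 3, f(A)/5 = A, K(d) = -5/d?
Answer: -15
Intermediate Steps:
f(A) = 5*A
t = 2
c(H) = 3
Y(f(K(5)))*c(t) = (5*(-5/5))*3 = (5*(-5*⅕))*3 = (5*(-1))*3 = -5*3 = -15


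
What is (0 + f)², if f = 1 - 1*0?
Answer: 1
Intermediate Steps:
f = 1 (f = 1 + 0 = 1)
(0 + f)² = (0 + 1)² = 1² = 1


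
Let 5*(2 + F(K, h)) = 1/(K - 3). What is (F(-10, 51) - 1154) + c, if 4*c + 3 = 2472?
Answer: -140079/260 ≈ -538.77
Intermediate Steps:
F(K, h) = -2 + 1/(5*(-3 + K)) (F(K, h) = -2 + 1/(5*(K - 3)) = -2 + 1/(5*(-3 + K)))
c = 2469/4 (c = -¾ + (¼)*2472 = -¾ + 618 = 2469/4 ≈ 617.25)
(F(-10, 51) - 1154) + c = ((31 - 10*(-10))/(5*(-3 - 10)) - 1154) + 2469/4 = ((⅕)*(31 + 100)/(-13) - 1154) + 2469/4 = ((⅕)*(-1/13)*131 - 1154) + 2469/4 = (-131/65 - 1154) + 2469/4 = -75141/65 + 2469/4 = -140079/260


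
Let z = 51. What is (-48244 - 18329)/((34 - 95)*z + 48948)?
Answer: -7397/5093 ≈ -1.4524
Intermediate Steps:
(-48244 - 18329)/((34 - 95)*z + 48948) = (-48244 - 18329)/((34 - 95)*51 + 48948) = -66573/(-61*51 + 48948) = -66573/(-3111 + 48948) = -66573/45837 = -66573*1/45837 = -7397/5093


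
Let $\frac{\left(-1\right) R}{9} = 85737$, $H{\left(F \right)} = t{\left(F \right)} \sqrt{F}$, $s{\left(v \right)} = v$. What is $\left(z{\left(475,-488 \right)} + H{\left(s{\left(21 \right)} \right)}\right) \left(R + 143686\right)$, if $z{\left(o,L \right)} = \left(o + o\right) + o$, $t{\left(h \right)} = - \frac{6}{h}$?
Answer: $-894824475 + \frac{1255894 \sqrt{21}}{7} \approx -8.94 \cdot 10^{8}$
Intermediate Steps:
$z{\left(o,L \right)} = 3 o$ ($z{\left(o,L \right)} = 2 o + o = 3 o$)
$H{\left(F \right)} = - \frac{6}{\sqrt{F}}$ ($H{\left(F \right)} = - \frac{6}{F} \sqrt{F} = - \frac{6}{\sqrt{F}}$)
$R = -771633$ ($R = \left(-9\right) 85737 = -771633$)
$\left(z{\left(475,-488 \right)} + H{\left(s{\left(21 \right)} \right)}\right) \left(R + 143686\right) = \left(3 \cdot 475 - \frac{6}{\sqrt{21}}\right) \left(-771633 + 143686\right) = \left(1425 - 6 \frac{\sqrt{21}}{21}\right) \left(-627947\right) = \left(1425 - \frac{2 \sqrt{21}}{7}\right) \left(-627947\right) = -894824475 + \frac{1255894 \sqrt{21}}{7}$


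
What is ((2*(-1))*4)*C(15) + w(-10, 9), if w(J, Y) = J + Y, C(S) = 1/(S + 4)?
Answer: -27/19 ≈ -1.4211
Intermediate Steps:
C(S) = 1/(4 + S)
((2*(-1))*4)*C(15) + w(-10, 9) = ((2*(-1))*4)/(4 + 15) + (-10 + 9) = -2*4/19 - 1 = -8*1/19 - 1 = -8/19 - 1 = -27/19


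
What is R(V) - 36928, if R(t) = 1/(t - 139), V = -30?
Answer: -6240833/169 ≈ -36928.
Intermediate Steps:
R(t) = 1/(-139 + t)
R(V) - 36928 = 1/(-139 - 30) - 36928 = 1/(-169) - 36928 = -1/169 - 36928 = -6240833/169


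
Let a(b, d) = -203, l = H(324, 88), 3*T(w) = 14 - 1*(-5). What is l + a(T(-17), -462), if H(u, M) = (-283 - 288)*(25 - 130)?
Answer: 59752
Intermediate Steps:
H(u, M) = 59955 (H(u, M) = -571*(-105) = 59955)
T(w) = 19/3 (T(w) = (14 - 1*(-5))/3 = (14 + 5)/3 = (⅓)*19 = 19/3)
l = 59955
l + a(T(-17), -462) = 59955 - 203 = 59752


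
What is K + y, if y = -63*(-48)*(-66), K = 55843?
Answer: -143741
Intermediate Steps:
y = -199584 (y = 3024*(-66) = -199584)
K + y = 55843 - 199584 = -143741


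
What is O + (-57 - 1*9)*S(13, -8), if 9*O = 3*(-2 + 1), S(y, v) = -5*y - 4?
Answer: 13661/3 ≈ 4553.7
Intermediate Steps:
S(y, v) = -4 - 5*y
O = -⅓ (O = (3*(-2 + 1))/9 = (3*(-1))/9 = (⅑)*(-3) = -⅓ ≈ -0.33333)
O + (-57 - 1*9)*S(13, -8) = -⅓ + (-57 - 1*9)*(-4 - 5*13) = -⅓ + (-57 - 9)*(-4 - 65) = -⅓ - 66*(-69) = -⅓ + 4554 = 13661/3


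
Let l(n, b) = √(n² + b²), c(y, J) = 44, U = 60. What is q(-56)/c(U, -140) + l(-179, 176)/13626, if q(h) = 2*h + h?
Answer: -42/11 + √63017/13626 ≈ -3.7998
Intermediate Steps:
q(h) = 3*h
l(n, b) = √(b² + n²)
q(-56)/c(U, -140) + l(-179, 176)/13626 = (3*(-56))/44 + √(176² + (-179)²)/13626 = -168*1/44 + √(30976 + 32041)*(1/13626) = -42/11 + √63017*(1/13626) = -42/11 + √63017/13626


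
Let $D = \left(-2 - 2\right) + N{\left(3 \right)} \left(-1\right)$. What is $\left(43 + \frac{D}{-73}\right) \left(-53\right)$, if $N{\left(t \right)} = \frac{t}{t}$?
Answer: $- \frac{166632}{73} \approx -2282.6$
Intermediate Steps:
$N{\left(t \right)} = 1$
$D = -5$ ($D = \left(-2 - 2\right) + 1 \left(-1\right) = \left(-2 - 2\right) - 1 = -4 - 1 = -5$)
$\left(43 + \frac{D}{-73}\right) \left(-53\right) = \left(43 - \frac{5}{-73}\right) \left(-53\right) = \left(43 - - \frac{5}{73}\right) \left(-53\right) = \left(43 + \frac{5}{73}\right) \left(-53\right) = \frac{3144}{73} \left(-53\right) = - \frac{166632}{73}$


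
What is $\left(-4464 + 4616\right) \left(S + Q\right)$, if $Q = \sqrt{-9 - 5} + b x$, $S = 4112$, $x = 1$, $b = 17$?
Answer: $627608 + 152 i \sqrt{14} \approx 6.2761 \cdot 10^{5} + 568.73 i$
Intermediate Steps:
$Q = 17 + i \sqrt{14}$ ($Q = \sqrt{-9 - 5} + 17 \cdot 1 = \sqrt{-14} + 17 = i \sqrt{14} + 17 = 17 + i \sqrt{14} \approx 17.0 + 3.7417 i$)
$\left(-4464 + 4616\right) \left(S + Q\right) = \left(-4464 + 4616\right) \left(4112 + \left(17 + i \sqrt{14}\right)\right) = 152 \left(4129 + i \sqrt{14}\right) = 627608 + 152 i \sqrt{14}$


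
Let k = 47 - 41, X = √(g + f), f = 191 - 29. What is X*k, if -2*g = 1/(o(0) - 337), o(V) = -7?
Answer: 3*√4792651/86 ≈ 76.368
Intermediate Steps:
g = 1/688 (g = -1/(2*(-7 - 337)) = -½/(-344) = -½*(-1/344) = 1/688 ≈ 0.0014535)
f = 162
X = √4792651/172 (X = √(1/688 + 162) = √(111457/688) = √4792651/172 ≈ 12.728)
k = 6
X*k = (√4792651/172)*6 = 3*√4792651/86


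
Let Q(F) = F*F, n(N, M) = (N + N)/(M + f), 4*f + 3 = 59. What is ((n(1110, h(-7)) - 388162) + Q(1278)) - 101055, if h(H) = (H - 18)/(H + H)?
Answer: 252869887/221 ≈ 1.1442e+6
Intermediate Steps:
h(H) = (-18 + H)/(2*H) (h(H) = (-18 + H)/((2*H)) = (-18 + H)*(1/(2*H)) = (-18 + H)/(2*H))
f = 14 (f = -3/4 + (1/4)*59 = -3/4 + 59/4 = 14)
n(N, M) = 2*N/(14 + M) (n(N, M) = (N + N)/(M + 14) = (2*N)/(14 + M) = 2*N/(14 + M))
Q(F) = F**2
((n(1110, h(-7)) - 388162) + Q(1278)) - 101055 = ((2*1110/(14 + (1/2)*(-18 - 7)/(-7)) - 388162) + 1278**2) - 101055 = ((2*1110/(14 + (1/2)*(-1/7)*(-25)) - 388162) + 1633284) - 101055 = ((2*1110/(14 + 25/14) - 388162) + 1633284) - 101055 = ((2*1110/(221/14) - 388162) + 1633284) - 101055 = ((2*1110*(14/221) - 388162) + 1633284) - 101055 = ((31080/221 - 388162) + 1633284) - 101055 = (-85752722/221 + 1633284) - 101055 = 275203042/221 - 101055 = 252869887/221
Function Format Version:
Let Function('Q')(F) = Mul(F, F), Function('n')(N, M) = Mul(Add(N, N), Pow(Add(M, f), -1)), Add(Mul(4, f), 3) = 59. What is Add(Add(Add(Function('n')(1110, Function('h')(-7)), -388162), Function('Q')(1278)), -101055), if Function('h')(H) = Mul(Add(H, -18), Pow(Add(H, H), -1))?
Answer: Rational(252869887, 221) ≈ 1.1442e+6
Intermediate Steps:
Function('h')(H) = Mul(Rational(1, 2), Pow(H, -1), Add(-18, H)) (Function('h')(H) = Mul(Add(-18, H), Pow(Mul(2, H), -1)) = Mul(Add(-18, H), Mul(Rational(1, 2), Pow(H, -1))) = Mul(Rational(1, 2), Pow(H, -1), Add(-18, H)))
f = 14 (f = Add(Rational(-3, 4), Mul(Rational(1, 4), 59)) = Add(Rational(-3, 4), Rational(59, 4)) = 14)
Function('n')(N, M) = Mul(2, N, Pow(Add(14, M), -1)) (Function('n')(N, M) = Mul(Add(N, N), Pow(Add(M, 14), -1)) = Mul(Mul(2, N), Pow(Add(14, M), -1)) = Mul(2, N, Pow(Add(14, M), -1)))
Function('Q')(F) = Pow(F, 2)
Add(Add(Add(Function('n')(1110, Function('h')(-7)), -388162), Function('Q')(1278)), -101055) = Add(Add(Add(Mul(2, 1110, Pow(Add(14, Mul(Rational(1, 2), Pow(-7, -1), Add(-18, -7))), -1)), -388162), Pow(1278, 2)), -101055) = Add(Add(Add(Mul(2, 1110, Pow(Add(14, Mul(Rational(1, 2), Rational(-1, 7), -25)), -1)), -388162), 1633284), -101055) = Add(Add(Add(Mul(2, 1110, Pow(Add(14, Rational(25, 14)), -1)), -388162), 1633284), -101055) = Add(Add(Add(Mul(2, 1110, Pow(Rational(221, 14), -1)), -388162), 1633284), -101055) = Add(Add(Add(Mul(2, 1110, Rational(14, 221)), -388162), 1633284), -101055) = Add(Add(Add(Rational(31080, 221), -388162), 1633284), -101055) = Add(Add(Rational(-85752722, 221), 1633284), -101055) = Add(Rational(275203042, 221), -101055) = Rational(252869887, 221)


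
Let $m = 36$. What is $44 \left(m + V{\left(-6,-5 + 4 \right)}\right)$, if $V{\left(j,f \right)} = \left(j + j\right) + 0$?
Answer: $1056$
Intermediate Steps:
$V{\left(j,f \right)} = 2 j$ ($V{\left(j,f \right)} = 2 j + 0 = 2 j$)
$44 \left(m + V{\left(-6,-5 + 4 \right)}\right) = 44 \left(36 + 2 \left(-6\right)\right) = 44 \left(36 - 12\right) = 44 \cdot 24 = 1056$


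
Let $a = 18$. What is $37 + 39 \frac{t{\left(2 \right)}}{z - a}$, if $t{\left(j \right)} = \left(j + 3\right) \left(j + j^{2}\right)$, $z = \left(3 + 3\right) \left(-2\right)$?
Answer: $-2$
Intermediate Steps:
$z = -12$ ($z = 6 \left(-2\right) = -12$)
$t{\left(j \right)} = \left(3 + j\right) \left(j + j^{2}\right)$
$37 + 39 \frac{t{\left(2 \right)}}{z - a} = 37 + 39 \frac{2 \left(3 + 2^{2} + 4 \cdot 2\right)}{-12 - 18} = 37 + 39 \frac{2 \left(3 + 4 + 8\right)}{-12 - 18} = 37 + 39 \frac{2 \cdot 15}{-30} = 37 + 39 \cdot 30 \left(- \frac{1}{30}\right) = 37 + 39 \left(-1\right) = 37 - 39 = -2$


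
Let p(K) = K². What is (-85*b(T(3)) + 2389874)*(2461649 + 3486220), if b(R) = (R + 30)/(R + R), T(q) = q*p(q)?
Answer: 85284742934891/6 ≈ 1.4214e+13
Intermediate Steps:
T(q) = q³ (T(q) = q*q² = q³)
b(R) = (30 + R)/(2*R) (b(R) = (30 + R)/((2*R)) = (30 + R)*(1/(2*R)) = (30 + R)/(2*R))
(-85*b(T(3)) + 2389874)*(2461649 + 3486220) = (-85*(30 + 3³)/(2*(3³)) + 2389874)*(2461649 + 3486220) = (-85*(30 + 27)/(2*27) + 2389874)*5947869 = (-85*57/(2*27) + 2389874)*5947869 = (-85*19/18 + 2389874)*5947869 = (-1615/18 + 2389874)*5947869 = (43016117/18)*5947869 = 85284742934891/6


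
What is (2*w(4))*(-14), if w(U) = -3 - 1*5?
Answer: 224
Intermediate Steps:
w(U) = -8 (w(U) = -3 - 5 = -8)
(2*w(4))*(-14) = (2*(-8))*(-14) = -16*(-14) = 224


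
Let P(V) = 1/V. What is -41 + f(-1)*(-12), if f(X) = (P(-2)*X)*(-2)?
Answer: -29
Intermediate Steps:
f(X) = X (f(X) = (X/(-2))*(-2) = -X/2*(-2) = X)
-41 + f(-1)*(-12) = -41 - 1*(-12) = -41 + 12 = -29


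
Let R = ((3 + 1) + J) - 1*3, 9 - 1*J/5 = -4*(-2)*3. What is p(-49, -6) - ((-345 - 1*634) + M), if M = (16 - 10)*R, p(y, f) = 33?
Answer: 1456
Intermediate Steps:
J = -75 (J = 45 - 5*(-4*(-2))*3 = 45 - 40*3 = 45 - 5*24 = 45 - 120 = -75)
R = -74 (R = ((3 + 1) - 75) - 1*3 = (4 - 75) - 3 = -71 - 3 = -74)
M = -444 (M = (16 - 10)*(-74) = 6*(-74) = -444)
p(-49, -6) - ((-345 - 1*634) + M) = 33 - ((-345 - 1*634) - 444) = 33 - ((-345 - 634) - 444) = 33 - (-979 - 444) = 33 - 1*(-1423) = 33 + 1423 = 1456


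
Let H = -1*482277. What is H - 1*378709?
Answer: -860986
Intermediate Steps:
H = -482277
H - 1*378709 = -482277 - 1*378709 = -482277 - 378709 = -860986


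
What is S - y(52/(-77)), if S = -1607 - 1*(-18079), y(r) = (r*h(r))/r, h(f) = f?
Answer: 1268396/77 ≈ 16473.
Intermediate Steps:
y(r) = r (y(r) = (r*r)/r = r²/r = r)
S = 16472 (S = -1607 + 18079 = 16472)
S - y(52/(-77)) = 16472 - 52/(-77) = 16472 - 52*(-1)/77 = 16472 - 1*(-52/77) = 16472 + 52/77 = 1268396/77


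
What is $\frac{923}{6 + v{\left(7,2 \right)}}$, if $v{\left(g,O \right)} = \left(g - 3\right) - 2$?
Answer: $\frac{923}{8} \approx 115.38$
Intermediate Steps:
$v{\left(g,O \right)} = -5 + g$ ($v{\left(g,O \right)} = \left(-3 + g\right) - 2 = -5 + g$)
$\frac{923}{6 + v{\left(7,2 \right)}} = \frac{923}{6 + \left(-5 + 7\right)} = \frac{923}{6 + 2} = \frac{923}{8}$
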